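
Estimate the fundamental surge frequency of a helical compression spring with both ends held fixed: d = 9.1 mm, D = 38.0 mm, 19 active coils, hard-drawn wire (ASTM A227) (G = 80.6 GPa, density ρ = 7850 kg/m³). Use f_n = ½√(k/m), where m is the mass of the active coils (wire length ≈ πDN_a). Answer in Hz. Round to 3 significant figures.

120 Hz

k = Gd⁴/(8D³N_a) = (80.6×10³)(9.1⁴)/(8·38.0³·19) = 66.268 N/mm = 66268 N/m
Wire length L = πDN_a = π·38.0·19 = 2268.2 mm
m = ρ·(πd²/4)·L = 7850 × 65.039×10⁻⁶ m² × 2.2682 m = 1.1581 kg
f_n = ½√(k/m) = 0.5·√(66268/1.1581) = 0.5·√(57224) = 119.61 Hz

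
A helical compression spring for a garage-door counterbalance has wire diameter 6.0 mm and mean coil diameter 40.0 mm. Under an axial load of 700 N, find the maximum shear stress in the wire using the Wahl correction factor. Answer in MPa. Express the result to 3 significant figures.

Spring index C = D/d = 40.0/6.0 = 6.6667
K_W = (4C−1)/(4C−4) + 0.615/C = 25.667/22.667 + 0.0922 = 1.2246
τ₀ = 8FD/(πd³) = 8·700·40.0/(π·6.0³) = 224000/678.58 = 330.1 MPa
τ_max = K·τ₀ = 1.2246 × 330.1 = 404.24 MPa

404 MPa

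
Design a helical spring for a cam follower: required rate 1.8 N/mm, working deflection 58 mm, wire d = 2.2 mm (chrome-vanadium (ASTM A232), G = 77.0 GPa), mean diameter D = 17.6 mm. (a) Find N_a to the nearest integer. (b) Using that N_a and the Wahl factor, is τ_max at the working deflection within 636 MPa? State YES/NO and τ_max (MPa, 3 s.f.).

N_a = Gd⁴/(8D³k) = (77.0×10³)(2.2⁴)/(8·17.6³·1.8) = 22.98 → N_a = 23
Actual rate k = Gd⁴/(8D³·23) = 1.7981 N/mm
Working load F = kδ = 1.7981·58 = 104.29 N
C = 17.6/2.2 = 8.0000; K_W = (4C−1)/(4C−4)+0.615/C = 1.1840
τ_max = K_W·8FD/(πd³) = 1.1840·438.97 = 519.75 MPa
τ_max ≤ 636 MPa → acceptable

(a) 23 coils; (b) YES, τ_max = 520 MPa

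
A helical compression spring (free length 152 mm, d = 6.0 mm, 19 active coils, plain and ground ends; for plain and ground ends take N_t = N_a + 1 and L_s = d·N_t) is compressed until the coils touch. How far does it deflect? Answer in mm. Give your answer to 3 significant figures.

32.0 mm

N_t = 20; L_s = 6.0·20 = 120 mm
δ_solid = L₀ − L_s = 152 − 120 = 32 mm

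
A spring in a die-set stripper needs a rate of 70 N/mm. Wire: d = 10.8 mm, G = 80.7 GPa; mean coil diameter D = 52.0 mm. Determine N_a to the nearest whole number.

14

N_a = Gd⁴/(8D³k) = (80.7×10³ × 10.8⁴)/(8 × 52.0³ × 70)
    = 1.09791e+09 / 7.87405e+07 = 13.94 → 14 coils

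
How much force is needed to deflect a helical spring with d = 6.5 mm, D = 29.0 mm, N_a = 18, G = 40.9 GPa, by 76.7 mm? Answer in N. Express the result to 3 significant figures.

1590 N

k = Gd⁴/(8D³N_a) = (40.9×10³)(6.5⁴)/(8·29.0³·18) = 20.788 N/mm
F = k·δ = 20.788 × 76.7 = 1594.5 N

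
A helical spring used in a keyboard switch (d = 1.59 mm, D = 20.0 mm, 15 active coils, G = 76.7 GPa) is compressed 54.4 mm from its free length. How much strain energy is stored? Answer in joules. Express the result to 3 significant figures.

k = Gd⁴/(8D³N_a) = (76.7×10³)(1.59⁴)/(8·20.0³·15) = 0.51064 N/mm
U = ½kδ² = 0.5 × 0.51064 × 54.4² = 755.58 N·mm = 0.75558 J

0.756 J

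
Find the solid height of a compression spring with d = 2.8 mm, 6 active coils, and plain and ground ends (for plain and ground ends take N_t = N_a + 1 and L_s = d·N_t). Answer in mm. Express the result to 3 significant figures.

19.6 mm

plain and ground ends: N_t = N_a + 1 = 6 + 1 = 7
L_s = d·N_t = 2.8 × 7 = 19.6 mm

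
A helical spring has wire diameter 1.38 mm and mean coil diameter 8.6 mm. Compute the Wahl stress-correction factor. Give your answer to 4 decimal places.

1.2420

C = D/d = 8.6/1.38 = 6.2319
K_W = (4C−1)/(4C−4) + 0.615/C = 23.928/20.928 + 0.0987 = 1.2420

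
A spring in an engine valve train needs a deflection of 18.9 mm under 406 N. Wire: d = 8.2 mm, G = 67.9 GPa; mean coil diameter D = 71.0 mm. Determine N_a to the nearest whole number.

Required rate k = F/δ = 406/18.9 = 21.481 N/mm
N_a = Gd⁴/(8D³k) = (67.9×10³ × 8.2⁴)/(8 × 71.0³ × 21.481)
    = 3.06991e+08 / 6.15077e+07 = 4.991 → 5 coils

5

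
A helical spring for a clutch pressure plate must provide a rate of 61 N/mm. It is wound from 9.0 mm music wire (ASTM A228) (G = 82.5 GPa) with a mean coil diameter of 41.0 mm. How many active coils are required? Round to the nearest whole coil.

16

N_a = Gd⁴/(8D³k) = (82.5×10³ × 9.0⁴)/(8 × 41.0³ × 61)
    = 5.41282e+08 / 3.36334e+07 = 16.09 → 16 coils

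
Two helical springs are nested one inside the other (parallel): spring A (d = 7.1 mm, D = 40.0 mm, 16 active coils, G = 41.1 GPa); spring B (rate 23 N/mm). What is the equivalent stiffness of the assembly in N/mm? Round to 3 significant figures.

35.7 N/mm

k_A = Gd⁴/(8D³N_a) = (41.1×10³)(7.1⁴)/(8·40.0³·16) = 12.749 N/mm
Parallel: k_eq = 12.749 + 23 = 35.749 N/mm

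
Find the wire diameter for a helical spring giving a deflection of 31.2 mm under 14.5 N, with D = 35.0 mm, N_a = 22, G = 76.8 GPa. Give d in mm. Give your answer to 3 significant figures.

2.60 mm

Required rate k = F/δ = 14.5/31.2 = 0.46474 N/mm
d = (8D³N_a·k / G)^(1/4) = (8·35.0³·22·0.46474 / (76.8×10³))^0.25
  = (45.663)^0.25 = 2.5995 mm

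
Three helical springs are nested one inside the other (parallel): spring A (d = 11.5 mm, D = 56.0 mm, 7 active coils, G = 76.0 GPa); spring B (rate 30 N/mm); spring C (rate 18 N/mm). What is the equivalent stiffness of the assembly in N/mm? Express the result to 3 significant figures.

183 N/mm

k_A = Gd⁴/(8D³N_a) = (76.0×10³)(11.5⁴)/(8·56.0³·7) = 135.16 N/mm
Parallel: k_eq = 135.16 + 30 + 18 = 183.16 N/mm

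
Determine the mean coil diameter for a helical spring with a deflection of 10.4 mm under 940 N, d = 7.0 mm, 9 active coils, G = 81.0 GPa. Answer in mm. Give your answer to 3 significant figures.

Required rate k = F/δ = 940/10.4 = 90.385 N/mm
D = (Gd⁴/(8N_a·k))^(1/3) = (81.0×10³·7.0⁴/(8·9·90.385))^(1/3)
  = (29884.8)^(1/3) = 31.0325 mm

31.0 mm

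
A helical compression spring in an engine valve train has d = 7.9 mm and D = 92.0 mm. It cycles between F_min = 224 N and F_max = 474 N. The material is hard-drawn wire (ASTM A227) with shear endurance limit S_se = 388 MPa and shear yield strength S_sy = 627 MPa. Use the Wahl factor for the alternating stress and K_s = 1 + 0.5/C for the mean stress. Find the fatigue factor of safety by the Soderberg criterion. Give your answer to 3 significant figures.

2.23

C = D/d = 92.0/7.9 = 11.6456; K_W = (4C−1)/(4C−4)+0.615/C = 1.1233; K_s = 1+0.5/C = 1.0429
F_a = (F_max−F_min)/2 = 125 N; F_m = (F_max+F_min)/2 = 349 N
τ_a = K_W·8F_aD/(πd³) = 1.1233 × 59.396 = 66.717 MPa
τ_m = K_s·8F_mD/(πd³) = 1.0429 × 165.83 = 172.95 MPa
Soderberg: 1/n_f = τ_a/S_se + τ_m/S_sy = 66.717/388 + 172.95/627 = 0.17195 + 0.27584 = 0.44779
n_f = 1/0.44779 = 2.233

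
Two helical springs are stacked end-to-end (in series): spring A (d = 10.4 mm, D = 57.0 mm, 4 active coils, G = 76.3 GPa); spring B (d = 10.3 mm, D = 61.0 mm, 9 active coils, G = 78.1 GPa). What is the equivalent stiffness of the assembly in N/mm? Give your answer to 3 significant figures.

k_A = Gd⁴/(8D³N_a) = (76.3×10³)(10.4⁴)/(8·57.0³·4) = 150.62 N/mm
k_B = Gd⁴/(8D³N_a) = (78.1×10³)(10.3⁴)/(8·61.0³·9) = 53.787 N/mm
Series: 1/k_eq = 1/150.62 + 1/53.787 = 0.025231; k_eq = 39.634 N/mm

39.6 N/mm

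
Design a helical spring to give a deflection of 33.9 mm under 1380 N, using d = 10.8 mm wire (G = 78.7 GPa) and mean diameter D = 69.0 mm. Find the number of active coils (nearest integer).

Required rate k = F/δ = 1380/33.9 = 40.708 N/mm
N_a = Gd⁴/(8D³k) = (78.7×10³ × 10.8⁴)/(8 × 69.0³ × 40.708)
    = 1.0707e+09 / 1.06983e+08 = 10.01 → 10 coils

10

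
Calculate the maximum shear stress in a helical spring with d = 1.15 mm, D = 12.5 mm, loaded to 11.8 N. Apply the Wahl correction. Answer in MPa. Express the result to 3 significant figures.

Spring index C = D/d = 12.5/1.15 = 10.8696
K_W = (4C−1)/(4C−4) + 0.615/C = 42.478/39.478 + 0.0566 = 1.1326
τ₀ = 8FD/(πd³) = 8·11.8·12.5/(π·1.15³) = 1180/4.778 = 246.97 MPa
τ_max = K·τ₀ = 1.1326 × 246.97 = 279.71 MPa

280 MPa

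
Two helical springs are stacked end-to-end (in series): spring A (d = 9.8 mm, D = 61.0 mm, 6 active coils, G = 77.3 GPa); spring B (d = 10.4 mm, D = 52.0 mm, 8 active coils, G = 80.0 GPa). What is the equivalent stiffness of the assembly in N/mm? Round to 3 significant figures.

40.2 N/mm

k_A = Gd⁴/(8D³N_a) = (77.3×10³)(9.8⁴)/(8·61.0³·6) = 65.441 N/mm
k_B = Gd⁴/(8D³N_a) = (80.0×10³)(10.4⁴)/(8·52.0³·8) = 104 N/mm
Series: 1/k_eq = 1/65.441 + 1/104 = 0.024896; k_eq = 40.167 N/mm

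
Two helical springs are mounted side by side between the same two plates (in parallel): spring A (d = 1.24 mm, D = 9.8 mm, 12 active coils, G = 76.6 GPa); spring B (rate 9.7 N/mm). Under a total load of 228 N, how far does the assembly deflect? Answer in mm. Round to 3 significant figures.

k_A = Gd⁴/(8D³N_a) = (76.6×10³)(1.24⁴)/(8·9.8³·12) = 2.0043 N/mm
Parallel: k_eq = 2.0043 + 9.7 = 11.704 N/mm
δ = F/k_eq = 228/11.704 = 19.48 mm

19.5 mm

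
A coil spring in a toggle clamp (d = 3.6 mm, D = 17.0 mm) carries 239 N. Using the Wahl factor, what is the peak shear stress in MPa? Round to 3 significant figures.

Spring index C = D/d = 17.0/3.6 = 4.7222
K_W = (4C−1)/(4C−4) + 0.615/C = 17.889/14.889 + 0.1302 = 1.3317
τ₀ = 8FD/(πd³) = 8·239·17.0/(π·3.6³) = 32504/146.57 = 221.76 MPa
τ_max = K·τ₀ = 1.3317 × 221.76 = 295.32 MPa

295 MPa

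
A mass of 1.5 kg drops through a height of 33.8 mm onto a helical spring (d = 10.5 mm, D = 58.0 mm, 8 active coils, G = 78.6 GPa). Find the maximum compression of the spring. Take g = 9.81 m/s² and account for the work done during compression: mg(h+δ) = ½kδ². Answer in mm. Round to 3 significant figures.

k = Gd⁴/(8D³N_a) = (78.6×10³)(10.5⁴)/(8·58.0³·8) = 76.51 N/mm
W = mg = 1.5 × 9.81 = 14.715 N
½kδ² − Wδ − Wh = 0 → δ = (W + √(W² + 2kWh))/k
δ = (14.715 + √(216.53 + 76106.7))/76.51 = (14.715 + 276.27)/76.51 = 3.8032 mm

3.80 mm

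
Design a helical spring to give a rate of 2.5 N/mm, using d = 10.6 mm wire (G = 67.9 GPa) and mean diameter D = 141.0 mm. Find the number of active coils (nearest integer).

15

N_a = Gd⁴/(8D³k) = (67.9×10³ × 10.6⁴)/(8 × 141.0³ × 2.5)
    = 8.57222e+08 / 5.60644e+07 = 15.29 → 15 coils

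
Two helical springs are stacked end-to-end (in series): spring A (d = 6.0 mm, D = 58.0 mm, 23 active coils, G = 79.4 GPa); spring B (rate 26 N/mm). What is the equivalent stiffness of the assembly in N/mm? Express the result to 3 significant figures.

2.58 N/mm

k_A = Gd⁴/(8D³N_a) = (79.4×10³)(6.0⁴)/(8·58.0³·23) = 2.8663 N/mm
Series: 1/k_eq = 1/2.8663 + 1/26 = 0.38734; k_eq = 2.5817 N/mm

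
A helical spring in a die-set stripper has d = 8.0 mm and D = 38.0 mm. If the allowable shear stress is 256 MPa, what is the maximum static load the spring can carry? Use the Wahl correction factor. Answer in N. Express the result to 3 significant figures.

1020 N

C = D/d = 38.0/8.0 = 4.7500
K_W = (4C−1)/(4C−4) + 0.615/C = 18.000/15.000 + 0.1295 = 1.3295
τ_max = K·8FD/(πd³) → F_max = τ_allow·πd³/(8DK)
F_max = 256·π·8.0³/(8·38.0·1.3295) = 4.1177e+05/404.16 = 1018.8 N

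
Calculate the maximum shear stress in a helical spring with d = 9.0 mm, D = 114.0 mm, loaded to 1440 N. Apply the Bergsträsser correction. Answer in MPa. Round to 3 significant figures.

634 MPa

Spring index C = D/d = 114.0/9.0 = 12.6667
K_B = (4C+2)/(4C−3) = 52.667/47.667 = 1.1049
τ₀ = 8FD/(πd³) = 8·1440·114.0/(π·9.0³) = 1.31328e+06/2290.2 = 573.43 MPa
τ_max = K·τ₀ = 1.1049 × 573.43 = 633.58 MPa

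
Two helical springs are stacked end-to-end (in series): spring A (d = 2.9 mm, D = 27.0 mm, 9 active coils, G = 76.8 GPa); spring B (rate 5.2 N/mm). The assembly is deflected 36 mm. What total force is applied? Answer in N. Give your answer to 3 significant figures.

k_A = Gd⁴/(8D³N_a) = (76.8×10³)(2.9⁴)/(8·27.0³·9) = 3.8329 N/mm
Series: 1/k_eq = 1/3.8329 + 1/5.2 = 0.45321; k_eq = 2.2065 N/mm
F = k_eq·δ = 2.2065·36 = 79.434 N

79.4 N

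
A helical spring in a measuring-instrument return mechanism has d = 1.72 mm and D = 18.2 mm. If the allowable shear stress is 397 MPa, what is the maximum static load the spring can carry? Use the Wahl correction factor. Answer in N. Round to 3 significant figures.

C = D/d = 18.2/1.72 = 10.5814
K_W = (4C−1)/(4C−4) + 0.615/C = 41.326/38.326 + 0.0581 = 1.1364
τ_max = K·8FD/(πd³) → F_max = τ_allow·πd³/(8DK)
F_max = 397·π·1.72³/(8·18.2·1.1364) = 6346.4/165.46 = 38.356 N

38.4 N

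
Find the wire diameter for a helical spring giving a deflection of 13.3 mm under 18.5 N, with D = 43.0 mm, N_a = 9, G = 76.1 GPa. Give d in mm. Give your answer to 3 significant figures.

Required rate k = F/δ = 18.5/13.3 = 1.391 N/mm
d = (8D³N_a·k / G)^(1/4) = (8·43.0³·9·1.391 / (76.1×10³))^0.25
  = (104.63)^0.25 = 3.1983 mm

3.20 mm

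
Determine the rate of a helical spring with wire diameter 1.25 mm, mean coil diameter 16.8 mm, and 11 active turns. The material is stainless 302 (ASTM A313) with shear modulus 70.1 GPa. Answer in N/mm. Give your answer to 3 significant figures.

k = Gd⁴/(8D³N_a) = (70.1×10³ × 1.25⁴) / (8 × 16.8³ × 11)
  = 171143 / 417264 = 0.41015 N/mm

0.410 N/mm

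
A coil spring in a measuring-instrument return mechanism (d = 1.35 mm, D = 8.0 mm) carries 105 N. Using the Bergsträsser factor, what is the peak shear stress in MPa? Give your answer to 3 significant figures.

Spring index C = D/d = 8.0/1.35 = 5.9259
K_B = (4C+2)/(4C−3) = 25.704/20.704 = 1.2415
τ₀ = 8FD/(πd³) = 8·105·8.0/(π·1.35³) = 6720/7.7295 = 869.4 MPa
τ_max = K·τ₀ = 1.2415 × 869.4 = 1079.4 MPa

1080 MPa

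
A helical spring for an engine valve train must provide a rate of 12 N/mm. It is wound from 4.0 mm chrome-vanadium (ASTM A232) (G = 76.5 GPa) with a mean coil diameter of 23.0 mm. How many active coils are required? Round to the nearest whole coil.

N_a = Gd⁴/(8D³k) = (76.5×10³ × 4.0⁴)/(8 × 23.0³ × 12)
    = 1.9584e+07 / 1.16803e+06 = 16.77 → 17 coils

17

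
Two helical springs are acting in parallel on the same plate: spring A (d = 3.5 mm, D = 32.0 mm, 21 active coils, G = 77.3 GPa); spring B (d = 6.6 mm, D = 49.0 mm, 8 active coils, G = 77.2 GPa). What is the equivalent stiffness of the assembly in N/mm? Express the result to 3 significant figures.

21.6 N/mm

k_A = Gd⁴/(8D³N_a) = (77.3×10³)(3.5⁴)/(8·32.0³·21) = 2.1071 N/mm
k_B = Gd⁴/(8D³N_a) = (77.2×10³)(6.6⁴)/(8·49.0³·8) = 19.455 N/mm
Parallel: k_eq = 2.1071 + 19.455 = 21.562 N/mm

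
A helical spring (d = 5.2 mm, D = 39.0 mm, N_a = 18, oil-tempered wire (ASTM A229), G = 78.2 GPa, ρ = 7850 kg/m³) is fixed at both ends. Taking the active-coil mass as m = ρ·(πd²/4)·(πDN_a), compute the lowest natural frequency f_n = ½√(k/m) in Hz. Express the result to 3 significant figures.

67.5 Hz

k = Gd⁴/(8D³N_a) = (78.2×10³)(5.2⁴)/(8·39.0³·18) = 6.6937 N/mm = 6693.7 N/m
Wire length L = πDN_a = π·39.0·18 = 2205.4 mm
m = ρ·(πd²/4)·L = 7850 × 21.237×10⁻⁶ m² × 2.2054 m = 0.36767 kg
f_n = ½√(k/m) = 0.5·√(6693.7/0.36767) = 0.5·√(18206) = 67.465 Hz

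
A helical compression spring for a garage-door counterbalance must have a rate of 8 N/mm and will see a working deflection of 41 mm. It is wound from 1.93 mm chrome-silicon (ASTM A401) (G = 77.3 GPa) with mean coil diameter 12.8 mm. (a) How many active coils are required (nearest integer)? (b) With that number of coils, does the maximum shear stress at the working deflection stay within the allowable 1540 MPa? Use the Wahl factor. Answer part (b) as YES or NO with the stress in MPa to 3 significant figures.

(a) 8 coils; (b) NO, τ_max = 1820 MPa

N_a = Gd⁴/(8D³k) = (77.3×10³)(1.93⁴)/(8·12.8³·8) = 7.991 → N_a = 8
Actual rate k = Gd⁴/(8D³·8) = 7.991 N/mm
Working load F = kδ = 7.991·41 = 327.63 N
C = 12.8/1.93 = 6.6321; K_W = (4C−1)/(4C−4)+0.615/C = 1.2259
τ_max = K_W·8FD/(πd³) = 1.2259·1485.5 = 1821 MPa
τ_max > 1540 MPa → exceeds allowable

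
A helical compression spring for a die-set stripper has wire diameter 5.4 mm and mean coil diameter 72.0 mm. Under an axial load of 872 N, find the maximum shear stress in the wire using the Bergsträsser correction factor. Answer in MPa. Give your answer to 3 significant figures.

1120 MPa

Spring index C = D/d = 72.0/5.4 = 13.3333
K_B = (4C+2)/(4C−3) = 55.333/50.333 = 1.0993
τ₀ = 8FD/(πd³) = 8·872·72.0/(π·5.4³) = 502272/494.69 = 1015.3 MPa
τ_max = K·τ₀ = 1.0993 × 1015.3 = 1116.2 MPa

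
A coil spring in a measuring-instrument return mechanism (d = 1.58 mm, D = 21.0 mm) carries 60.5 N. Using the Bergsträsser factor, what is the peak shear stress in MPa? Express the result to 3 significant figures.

902 MPa

Spring index C = D/d = 21.0/1.58 = 13.2911
K_B = (4C+2)/(4C−3) = 55.165/50.165 = 1.0997
τ₀ = 8FD/(πd³) = 8·60.5·21.0/(π·1.58³) = 10164/12.391 = 820.24 MPa
τ_max = K·τ₀ = 1.0997 × 820.24 = 902 MPa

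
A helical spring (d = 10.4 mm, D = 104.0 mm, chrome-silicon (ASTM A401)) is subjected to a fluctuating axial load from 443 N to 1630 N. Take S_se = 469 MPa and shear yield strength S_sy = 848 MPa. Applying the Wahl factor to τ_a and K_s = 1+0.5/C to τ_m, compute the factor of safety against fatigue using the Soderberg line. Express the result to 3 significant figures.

1.55

C = D/d = 104.0/10.4 = 10.0000; K_W = (4C−1)/(4C−4)+0.615/C = 1.1448; K_s = 1+0.5/C = 1.0500
F_a = (F_max−F_min)/2 = 593.5 N; F_m = (F_max+F_min)/2 = 1036.5 N
τ_a = K_W·8F_aD/(πd³) = 1.1448 × 139.73 = 159.97 MPa
τ_m = K_s·8F_mD/(πd³) = 1.0500 × 244.03 = 256.23 MPa
Soderberg: 1/n_f = τ_a/S_se + τ_m/S_sy = 159.97/469 + 256.23/848 = 0.34109 + 0.30216 = 0.64325
n_f = 1/0.64325 = 1.555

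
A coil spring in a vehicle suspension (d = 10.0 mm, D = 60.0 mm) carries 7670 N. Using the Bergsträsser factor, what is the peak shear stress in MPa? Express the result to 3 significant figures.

Spring index C = D/d = 60.0/10.0 = 6.0000
K_B = (4C+2)/(4C−3) = 26.000/21.000 = 1.2381
τ₀ = 8FD/(πd³) = 8·7670·60.0/(π·10.0³) = 3.6816e+06/3141.6 = 1171.9 MPa
τ_max = K·τ₀ = 1.2381 × 1171.9 = 1450.9 MPa

1450 MPa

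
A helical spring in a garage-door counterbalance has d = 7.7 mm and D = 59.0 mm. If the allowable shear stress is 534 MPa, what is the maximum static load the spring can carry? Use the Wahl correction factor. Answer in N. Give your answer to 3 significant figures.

1360 N

C = D/d = 59.0/7.7 = 7.6623
K_W = (4C−1)/(4C−4) + 0.615/C = 29.649/26.649 + 0.0803 = 1.1928
τ_max = K·8FD/(πd³) → F_max = τ_allow·πd³/(8DK)
F_max = 534·π·7.7³/(8·59.0·1.1928) = 7.6588e+05/563.02 = 1360.3 N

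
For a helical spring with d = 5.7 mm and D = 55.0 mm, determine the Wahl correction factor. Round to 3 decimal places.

C = D/d = 55.0/5.7 = 9.6491
K_W = (4C−1)/(4C−4) + 0.615/C = 37.596/34.596 + 0.0637 = 1.1505

1.150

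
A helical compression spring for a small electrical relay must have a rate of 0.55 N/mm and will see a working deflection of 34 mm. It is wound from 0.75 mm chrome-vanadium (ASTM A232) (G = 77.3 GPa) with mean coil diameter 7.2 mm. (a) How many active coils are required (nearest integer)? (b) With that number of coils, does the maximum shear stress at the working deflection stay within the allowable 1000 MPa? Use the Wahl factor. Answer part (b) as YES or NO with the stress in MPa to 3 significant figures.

(a) 15 coils; (b) YES, τ_max = 929 MPa

N_a = Gd⁴/(8D³k) = (77.3×10³)(0.75⁴)/(8·7.2³·0.55) = 14.89 → N_a = 15
Actual rate k = Gd⁴/(8D³·15) = 0.54607 N/mm
Working load F = kδ = 0.54607·34 = 18.566 N
C = 7.2/0.75 = 9.6000; K_W = (4C−1)/(4C−4)+0.615/C = 1.1513
τ_max = K_W·8FD/(πd³) = 1.1513·806.89 = 928.95 MPa
τ_max ≤ 1000 MPa → acceptable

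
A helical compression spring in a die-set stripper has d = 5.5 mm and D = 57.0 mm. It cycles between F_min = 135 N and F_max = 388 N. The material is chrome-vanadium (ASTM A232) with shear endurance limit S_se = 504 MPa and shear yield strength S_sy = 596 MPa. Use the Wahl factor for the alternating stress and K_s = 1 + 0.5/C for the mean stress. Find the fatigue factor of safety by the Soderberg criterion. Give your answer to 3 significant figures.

C = D/d = 57.0/5.5 = 10.3636; K_W = (4C−1)/(4C−4)+0.615/C = 1.1394; K_s = 1+0.5/C = 1.0482
F_a = (F_max−F_min)/2 = 126.5 N; F_m = (F_max+F_min)/2 = 261.5 N
τ_a = K_W·8F_aD/(πd³) = 1.1394 × 110.36 = 125.75 MPa
τ_m = K_s·8F_mD/(πd³) = 1.0482 × 228.14 = 239.15 MPa
Soderberg: 1/n_f = τ_a/S_se + τ_m/S_sy = 125.75/504 + 239.15/596 = 0.24950 + 0.40125 = 0.65075
n_f = 1/0.65075 = 1.537

1.54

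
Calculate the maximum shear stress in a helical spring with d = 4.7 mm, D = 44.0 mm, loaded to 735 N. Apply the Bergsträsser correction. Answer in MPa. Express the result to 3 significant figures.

908 MPa

Spring index C = D/d = 44.0/4.7 = 9.3617
K_B = (4C+2)/(4C−3) = 39.447/34.447 = 1.1452
τ₀ = 8FD/(πd³) = 8·735·44.0/(π·4.7³) = 258720/326.17 = 793.21 MPa
τ_max = K·τ₀ = 1.1452 × 793.21 = 908.34 MPa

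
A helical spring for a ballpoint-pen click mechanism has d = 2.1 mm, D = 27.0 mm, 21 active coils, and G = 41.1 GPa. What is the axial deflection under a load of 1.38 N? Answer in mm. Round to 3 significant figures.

k = Gd⁴/(8D³N_a) = (41.1×10³)(2.1⁴)/(8·27.0³·21) = 0.24172 N/mm
δ = F/k = 1.38 / 0.24172 = 5.709 mm

5.71 mm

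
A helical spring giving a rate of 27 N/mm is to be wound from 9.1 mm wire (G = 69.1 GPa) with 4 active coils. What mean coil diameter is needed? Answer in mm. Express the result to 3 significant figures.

D = (Gd⁴/(8N_a·k))^(1/3) = (69.1×10³·9.1⁴/(8·4·27))^(1/3)
  = (548441)^(1/3) = 81.8546 mm

81.9 mm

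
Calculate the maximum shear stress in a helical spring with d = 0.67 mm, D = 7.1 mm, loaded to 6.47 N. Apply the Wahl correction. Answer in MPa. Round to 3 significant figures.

Spring index C = D/d = 7.1/0.67 = 10.5970
K_W = (4C−1)/(4C−4) + 0.615/C = 41.388/38.388 + 0.0580 = 1.1362
τ₀ = 8FD/(πd³) = 8·6.47·7.1/(π·0.67³) = 367.496/0.94487 = 388.94 MPa
τ_max = K·τ₀ = 1.1362 × 388.94 = 441.9 MPa

442 MPa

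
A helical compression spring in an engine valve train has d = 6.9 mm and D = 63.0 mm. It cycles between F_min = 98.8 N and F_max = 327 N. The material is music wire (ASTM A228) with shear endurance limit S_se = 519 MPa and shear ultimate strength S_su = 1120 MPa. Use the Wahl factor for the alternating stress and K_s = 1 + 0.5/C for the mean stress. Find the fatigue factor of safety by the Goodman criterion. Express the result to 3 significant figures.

C = D/d = 63.0/6.9 = 9.1304; K_W = (4C−1)/(4C−4)+0.615/C = 1.1596; K_s = 1+0.5/C = 1.0548
F_a = (F_max−F_min)/2 = 114.1 N; F_m = (F_max+F_min)/2 = 212.9 N
τ_a = K_W·8F_aD/(πd³) = 1.1596 × 55.721 = 64.614 MPa
τ_m = K_s·8F_mD/(πd³) = 1.0548 × 103.97 = 109.66 MPa
Goodman: 1/n_f = τ_a/S_se + τ_m/S_su = 64.614/519 + 109.66/1120 = 0.12450 + 0.09791 = 0.22241
n_f = 1/0.22241 = 4.496

4.50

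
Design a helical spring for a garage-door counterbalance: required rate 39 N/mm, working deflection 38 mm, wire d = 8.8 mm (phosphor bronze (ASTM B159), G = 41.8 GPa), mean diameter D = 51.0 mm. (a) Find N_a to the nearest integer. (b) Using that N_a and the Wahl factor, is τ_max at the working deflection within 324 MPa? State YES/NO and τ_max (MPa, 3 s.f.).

N_a = Gd⁴/(8D³k) = (41.8×10³)(8.8⁴)/(8·51.0³·39) = 6.057 → N_a = 6
Actual rate k = Gd⁴/(8D³·6) = 39.369 N/mm
Working load F = kδ = 39.369·38 = 1496 N
C = 51.0/8.8 = 5.7955; K_W = (4C−1)/(4C−4)+0.615/C = 1.2625
τ_max = K_W·8FD/(πd³) = 1.2625·285.1 = 359.95 MPa
τ_max > 324 MPa → exceeds allowable

(a) 6 coils; (b) NO, τ_max = 360 MPa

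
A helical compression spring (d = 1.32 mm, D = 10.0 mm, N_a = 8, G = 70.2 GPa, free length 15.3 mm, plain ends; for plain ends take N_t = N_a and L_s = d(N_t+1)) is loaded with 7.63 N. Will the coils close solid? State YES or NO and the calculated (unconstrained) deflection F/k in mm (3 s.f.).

k = Gd⁴/(8D³N_a) = (70.2×10³)(1.32⁴)/(8·10.0³·8) = 3.3301 N/mm
N_t = 8; L_s = 1.32·9 = 11.88 mm; δ_solid = L₀ − L_s = 15.3 − 11.88 = 3.42 mm
δ = F/k = 7.63/3.3301 = 2.2912 mm
δ < δ_solid → spring does not go solid

NO, δ = 2.29 mm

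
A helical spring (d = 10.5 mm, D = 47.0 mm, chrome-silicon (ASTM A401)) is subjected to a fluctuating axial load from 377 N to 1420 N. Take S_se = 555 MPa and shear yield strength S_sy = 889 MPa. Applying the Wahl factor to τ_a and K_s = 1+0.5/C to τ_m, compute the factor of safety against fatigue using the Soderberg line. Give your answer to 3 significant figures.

C = D/d = 47.0/10.5 = 4.4762; K_W = (4C−1)/(4C−4)+0.615/C = 1.3531; K_s = 1+0.5/C = 1.1117
F_a = (F_max−F_min)/2 = 521.5 N; F_m = (F_max+F_min)/2 = 898.5 N
τ_a = K_W·8F_aD/(πd³) = 1.3531 × 53.917 = 72.957 MPa
τ_m = K_s·8F_mD/(πd³) = 1.1117 × 92.894 = 103.27 MPa
Soderberg: 1/n_f = τ_a/S_se + τ_m/S_sy = 72.957/555 + 103.27/889 = 0.13145 + 0.11616 = 0.24762
n_f = 1/0.24762 = 4.038

4.04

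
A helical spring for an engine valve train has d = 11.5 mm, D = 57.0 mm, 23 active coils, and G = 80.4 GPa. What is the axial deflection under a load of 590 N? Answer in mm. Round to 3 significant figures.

14.3 mm

k = Gd⁴/(8D³N_a) = (80.4×10³)(11.5⁴)/(8·57.0³·23) = 41.267 N/mm
δ = F/k = 590 / 41.267 = 14.297 mm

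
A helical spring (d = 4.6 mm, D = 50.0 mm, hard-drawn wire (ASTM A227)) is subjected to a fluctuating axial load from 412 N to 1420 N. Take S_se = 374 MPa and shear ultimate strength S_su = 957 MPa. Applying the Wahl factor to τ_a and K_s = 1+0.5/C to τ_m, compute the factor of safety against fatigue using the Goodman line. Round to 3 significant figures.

C = D/d = 50.0/4.6 = 10.8696; K_W = (4C−1)/(4C−4)+0.615/C = 1.1326; K_s = 1+0.5/C = 1.0460
F_a = (F_max−F_min)/2 = 504 N; F_m = (F_max+F_min)/2 = 916 N
τ_a = K_W·8F_aD/(πd³) = 1.1326 × 659.28 = 746.68 MPa
τ_m = K_s·8F_mD/(πd³) = 1.0460 × 1198.2 = 1253.3 MPa
Goodman: 1/n_f = τ_a/S_se + τ_m/S_su = 746.68/374 + 1253.3/957 = 1.99646 + 1.30964 = 3.3061
n_f = 1/3.3061 = 0.3025

0.302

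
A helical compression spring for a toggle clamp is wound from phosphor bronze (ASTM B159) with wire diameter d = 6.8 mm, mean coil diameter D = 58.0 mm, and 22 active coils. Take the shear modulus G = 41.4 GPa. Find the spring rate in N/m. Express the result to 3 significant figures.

k = Gd⁴/(8D³N_a) = (41.4×10³ × 6.8⁴) / (8 × 58.0³ × 22)
  = 8.85189e+07 / 3.43397e+07 = 2.5777 N/mm = 2577.7 N/m

2580 N/m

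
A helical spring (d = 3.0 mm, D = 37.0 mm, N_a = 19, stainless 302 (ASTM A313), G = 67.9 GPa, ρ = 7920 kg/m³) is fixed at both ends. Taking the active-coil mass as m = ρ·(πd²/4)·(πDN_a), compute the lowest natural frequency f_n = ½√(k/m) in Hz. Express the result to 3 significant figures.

k = Gd⁴/(8D³N_a) = (67.9×10³)(3.0⁴)/(8·37.0³·19) = 0.71434 N/mm = 714.34 N/m
Wire length L = πDN_a = π·37.0·19 = 2208.5 mm
m = ρ·(πd²/4)·L = 7920 × 7.0686×10⁻⁶ m² × 2.2085 m = 0.12364 kg
f_n = ½√(k/m) = 0.5·√(714.34/0.12364) = 0.5·√(5777.5) = 38.005 Hz

38.0 Hz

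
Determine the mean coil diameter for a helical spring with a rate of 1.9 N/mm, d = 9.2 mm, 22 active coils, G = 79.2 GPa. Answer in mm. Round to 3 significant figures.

119 mm

D = (Gd⁴/(8N_a·k))^(1/3) = (79.2×10³·9.2⁴/(8·22·1.9))^(1/3)
  = (1.69672e+06)^(1/3) = 119.2715 mm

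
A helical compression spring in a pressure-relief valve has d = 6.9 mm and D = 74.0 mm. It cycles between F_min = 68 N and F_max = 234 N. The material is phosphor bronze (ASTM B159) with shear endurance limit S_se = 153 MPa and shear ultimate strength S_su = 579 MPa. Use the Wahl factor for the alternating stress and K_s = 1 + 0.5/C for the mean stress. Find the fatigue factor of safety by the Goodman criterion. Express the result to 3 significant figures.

C = D/d = 74.0/6.9 = 10.7246; K_W = (4C−1)/(4C−4)+0.615/C = 1.1345; K_s = 1+0.5/C = 1.0466
F_a = (F_max−F_min)/2 = 83 N; F_m = (F_max+F_min)/2 = 151 N
τ_a = K_W·8F_aD/(πd³) = 1.1345 × 47.61 = 54.013 MPa
τ_m = K_s·8F_mD/(πd³) = 1.0466 × 86.617 = 90.655 MPa
Goodman: 1/n_f = τ_a/S_se + τ_m/S_su = 54.013/153 + 90.655/579 = 0.35302 + 0.15657 = 0.50959
n_f = 1/0.50959 = 1.962

1.96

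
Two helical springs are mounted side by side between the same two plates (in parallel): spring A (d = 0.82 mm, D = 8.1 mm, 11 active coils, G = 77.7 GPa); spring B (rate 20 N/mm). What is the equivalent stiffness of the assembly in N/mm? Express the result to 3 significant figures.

20.8 N/mm

k_A = Gd⁴/(8D³N_a) = (77.7×10³)(0.82⁴)/(8·8.1³·11) = 0.75117 N/mm
Parallel: k_eq = 0.75117 + 20 = 20.751 N/mm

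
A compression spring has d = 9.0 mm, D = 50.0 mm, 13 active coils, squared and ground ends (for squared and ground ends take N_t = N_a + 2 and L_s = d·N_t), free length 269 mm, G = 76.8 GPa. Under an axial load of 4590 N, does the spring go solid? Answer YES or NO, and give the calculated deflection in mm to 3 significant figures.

k = Gd⁴/(8D³N_a) = (76.8×10³)(9.0⁴)/(8·50.0³·13) = 38.76 N/mm
N_t = 15; L_s = 9.0·15 = 135 mm; δ_solid = L₀ − L_s = 269 − 135 = 134 mm
δ = F/k = 4590/38.76 = 118.42 mm
δ < δ_solid → spring does not go solid

NO, δ = 118 mm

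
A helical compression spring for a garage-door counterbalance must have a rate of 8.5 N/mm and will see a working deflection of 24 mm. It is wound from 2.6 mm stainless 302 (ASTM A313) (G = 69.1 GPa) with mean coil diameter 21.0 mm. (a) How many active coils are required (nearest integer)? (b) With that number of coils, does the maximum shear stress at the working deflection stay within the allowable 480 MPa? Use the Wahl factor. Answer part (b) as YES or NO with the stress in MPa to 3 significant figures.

N_a = Gd⁴/(8D³k) = (69.1×10³)(2.6⁴)/(8·21.0³·8.5) = 5.014 → N_a = 5
Actual rate k = Gd⁴/(8D³·5) = 8.5242 N/mm
Working load F = kδ = 8.5242·24 = 204.58 N
C = 21.0/2.6 = 8.0769; K_W = (4C−1)/(4C−4)+0.615/C = 1.1821
τ_max = K_W·8FD/(πd³) = 1.1821·622.45 = 735.81 MPa
τ_max > 480 MPa → exceeds allowable

(a) 5 coils; (b) NO, τ_max = 736 MPa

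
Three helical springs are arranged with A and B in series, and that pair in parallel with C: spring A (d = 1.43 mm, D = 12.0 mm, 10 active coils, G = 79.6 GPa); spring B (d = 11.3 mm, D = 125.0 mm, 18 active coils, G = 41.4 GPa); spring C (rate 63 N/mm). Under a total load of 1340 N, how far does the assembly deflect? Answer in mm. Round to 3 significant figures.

k_A = Gd⁴/(8D³N_a) = (79.6×10³)(1.43⁴)/(8·12.0³·10) = 2.4078 N/mm
k_B = Gd⁴/(8D³N_a) = (41.4×10³)(11.3⁴)/(8·125.0³·18) = 2.4001 N/mm
Springs A,B series: k_AB = 1/(1/2.4078+1/2.4001) = 1.202 N/mm; parallel with C: k_eq = 1.202+63 = 64.202 N/mm
δ = F/k_eq = 1340/64.202 = 20.872 mm

20.9 mm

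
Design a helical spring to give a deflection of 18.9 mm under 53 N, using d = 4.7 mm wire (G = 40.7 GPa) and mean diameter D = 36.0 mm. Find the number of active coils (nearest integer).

Required rate k = F/δ = 53/18.9 = 2.8042 N/mm
N_a = Gd⁴/(8D³k) = (40.7×10³ × 4.7⁴)/(8 × 36.0³ × 2.8042)
    = 1.98603e+07 / 1.04667e+06 = 18.97 → 19 coils

19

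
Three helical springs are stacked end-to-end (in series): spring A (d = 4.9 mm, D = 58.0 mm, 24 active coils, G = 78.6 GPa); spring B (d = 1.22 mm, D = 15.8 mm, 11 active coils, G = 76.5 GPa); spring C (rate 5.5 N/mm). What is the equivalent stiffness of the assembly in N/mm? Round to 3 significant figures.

0.327 N/mm

k_A = Gd⁴/(8D³N_a) = (78.6×10³)(4.9⁴)/(8·58.0³·24) = 1.2095 N/mm
k_B = Gd⁴/(8D³N_a) = (76.5×10³)(1.22⁴)/(8·15.8³·11) = 0.48826 N/mm
Series: 1/k_eq = 1/1.2095 + 1/0.48826 + 1/5.5 = 3.0567; k_eq = 0.32715 N/mm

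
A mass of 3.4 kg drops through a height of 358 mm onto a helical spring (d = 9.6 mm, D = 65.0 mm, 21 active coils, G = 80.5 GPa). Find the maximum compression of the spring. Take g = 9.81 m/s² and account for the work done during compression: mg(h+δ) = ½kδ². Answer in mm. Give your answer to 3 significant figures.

k = Gd⁴/(8D³N_a) = (80.5×10³)(9.6⁴)/(8·65.0³·21) = 14.819 N/mm
W = mg = 3.4 × 9.81 = 33.354 N
½kδ² − Wδ − Wh = 0 → δ = (W + √(W² + 2kWh))/k
δ = (33.354 + √(1112.5 + 353910))/14.819 = (33.354 + 595.84)/14.819 = 42.457 mm

42.5 mm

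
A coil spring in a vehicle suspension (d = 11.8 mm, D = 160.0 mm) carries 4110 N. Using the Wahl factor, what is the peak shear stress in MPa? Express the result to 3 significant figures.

Spring index C = D/d = 160.0/11.8 = 13.5593
K_W = (4C−1)/(4C−4) + 0.615/C = 53.237/50.237 + 0.0454 = 1.1051
τ₀ = 8FD/(πd³) = 8·4110·160.0/(π·11.8³) = 5.2608e+06/5161.7 = 1019.2 MPa
τ_max = K·τ₀ = 1.1051 × 1019.2 = 1126.3 MPa

1130 MPa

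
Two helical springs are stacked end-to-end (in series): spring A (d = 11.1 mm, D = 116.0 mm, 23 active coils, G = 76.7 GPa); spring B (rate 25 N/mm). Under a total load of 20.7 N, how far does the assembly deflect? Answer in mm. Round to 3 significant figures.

5.93 mm

k_A = Gd⁴/(8D³N_a) = (76.7×10³)(11.1⁴)/(8·116.0³·23) = 4.0541 N/mm
Series: 1/k_eq = 1/4.0541 + 1/25 = 0.28666; k_eq = 3.4884 N/mm
δ = F/k_eq = 20.7/3.4884 = 5.9339 mm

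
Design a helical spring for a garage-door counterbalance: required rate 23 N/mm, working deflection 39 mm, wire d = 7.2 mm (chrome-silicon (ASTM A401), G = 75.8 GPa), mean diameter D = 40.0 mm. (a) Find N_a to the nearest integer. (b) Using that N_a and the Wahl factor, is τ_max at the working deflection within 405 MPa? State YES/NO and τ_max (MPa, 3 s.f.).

N_a = Gd⁴/(8D³k) = (75.8×10³)(7.2⁴)/(8·40.0³·23) = 17.3 → N_a = 17
Actual rate k = Gd⁴/(8D³·17) = 23.403 N/mm
Working load F = kδ = 23.403·39 = 912.74 N
C = 40.0/7.2 = 5.5556; K_W = (4C−1)/(4C−4)+0.615/C = 1.2753
τ_max = K_W·8FD/(πd³) = 1.2753·249.08 = 317.67 MPa
τ_max ≤ 405 MPa → acceptable

(a) 17 coils; (b) YES, τ_max = 318 MPa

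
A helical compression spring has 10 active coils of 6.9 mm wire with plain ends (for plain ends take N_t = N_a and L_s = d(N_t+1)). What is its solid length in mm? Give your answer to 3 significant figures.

plain ends: N_t = N_a = 10
L_s = d·(N_t+1) = 6.9 × 11 = 75.9 mm

75.9 mm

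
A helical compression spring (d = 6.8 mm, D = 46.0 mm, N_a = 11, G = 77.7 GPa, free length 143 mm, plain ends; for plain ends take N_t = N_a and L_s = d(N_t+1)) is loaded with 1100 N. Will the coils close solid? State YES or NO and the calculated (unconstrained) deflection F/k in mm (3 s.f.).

NO, δ = 56.7 mm

k = Gd⁴/(8D³N_a) = (77.7×10³)(6.8⁴)/(8·46.0³·11) = 19.395 N/mm
N_t = 11; L_s = 6.8·12 = 81.6 mm; δ_solid = L₀ − L_s = 143 − 81.6 = 61.4 mm
δ = F/k = 1100/19.395 = 56.714 mm
δ < δ_solid → spring does not go solid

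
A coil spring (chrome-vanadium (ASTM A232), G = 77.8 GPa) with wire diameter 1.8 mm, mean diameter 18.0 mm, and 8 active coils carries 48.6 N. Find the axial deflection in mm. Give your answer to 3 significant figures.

22.2 mm

k = Gd⁴/(8D³N_a) = (77.8×10³)(1.8⁴)/(8·18.0³·8) = 2.1881 N/mm
δ = F/k = 48.6 / 2.1881 = 22.211 mm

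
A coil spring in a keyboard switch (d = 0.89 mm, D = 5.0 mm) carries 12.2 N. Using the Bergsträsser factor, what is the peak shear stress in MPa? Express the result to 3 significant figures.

277 MPa

Spring index C = D/d = 5.0/0.89 = 5.6180
K_B = (4C+2)/(4C−3) = 24.472/19.472 = 1.2568
τ₀ = 8FD/(πd³) = 8·12.2·5.0/(π·0.89³) = 488/2.2147 = 220.34 MPa
τ_max = K·τ₀ = 1.2568 × 220.34 = 276.92 MPa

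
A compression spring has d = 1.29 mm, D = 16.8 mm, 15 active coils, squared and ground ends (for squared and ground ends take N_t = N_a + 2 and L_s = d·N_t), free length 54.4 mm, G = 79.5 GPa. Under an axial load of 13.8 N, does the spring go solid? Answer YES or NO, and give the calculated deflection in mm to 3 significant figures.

k = Gd⁴/(8D³N_a) = (79.5×10³)(1.29⁴)/(8·16.8³·15) = 0.38692 N/mm
N_t = 17; L_s = 1.29·17 = 21.93 mm; δ_solid = L₀ − L_s = 54.4 − 21.93 = 32.47 mm
δ = F/k = 13.8/0.38692 = 35.667 mm
δ ≥ δ_solid → spring goes solid

YES, δ = 35.7 mm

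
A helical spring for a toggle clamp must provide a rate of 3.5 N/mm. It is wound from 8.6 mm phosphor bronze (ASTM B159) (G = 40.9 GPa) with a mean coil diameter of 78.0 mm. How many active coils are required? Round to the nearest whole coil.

N_a = Gd⁴/(8D³k) = (40.9×10³ × 8.6⁴)/(8 × 78.0³ × 3.5)
    = 2.23726e+08 / 1.32875e+07 = 16.84 → 17 coils

17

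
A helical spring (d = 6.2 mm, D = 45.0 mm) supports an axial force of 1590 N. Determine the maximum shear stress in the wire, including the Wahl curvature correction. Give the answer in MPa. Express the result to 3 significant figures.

921 MPa

Spring index C = D/d = 45.0/6.2 = 7.2581
K_W = (4C−1)/(4C−4) + 0.615/C = 28.032/25.032 + 0.0847 = 1.2046
τ₀ = 8FD/(πd³) = 8·1590·45.0/(π·6.2³) = 572400/748.73 = 764.5 MPa
τ_max = K·τ₀ = 1.2046 × 764.5 = 920.89 MPa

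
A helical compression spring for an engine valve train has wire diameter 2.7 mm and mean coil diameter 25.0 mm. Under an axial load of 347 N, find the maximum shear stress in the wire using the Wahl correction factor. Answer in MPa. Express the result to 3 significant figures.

Spring index C = D/d = 25.0/2.7 = 9.2593
K_W = (4C−1)/(4C−4) + 0.615/C = 36.037/33.037 + 0.0664 = 1.1572
τ₀ = 8FD/(πd³) = 8·347·25.0/(π·2.7³) = 69400/61.836 = 1122.3 MPa
τ_max = K·τ₀ = 1.1572 × 1122.3 = 1298.8 MPa

1300 MPa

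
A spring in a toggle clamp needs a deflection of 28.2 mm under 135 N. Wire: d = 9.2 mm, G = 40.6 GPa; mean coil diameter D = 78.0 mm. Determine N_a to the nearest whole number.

16

Required rate k = F/δ = 135/28.2 = 4.7872 N/mm
N_a = Gd⁴/(8D³k) = (40.6×10³ × 9.2⁴)/(8 × 78.0³ × 4.7872)
    = 2.90856e+08 / 1.81743e+07 = 16 → 16 coils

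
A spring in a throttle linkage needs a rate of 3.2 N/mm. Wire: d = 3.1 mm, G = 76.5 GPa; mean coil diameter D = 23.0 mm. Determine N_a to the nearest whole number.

N_a = Gd⁴/(8D³k) = (76.5×10³ × 3.1⁴)/(8 × 23.0³ × 3.2)
    = 7.06494e+06 / 311475 = 22.68 → 23 coils

23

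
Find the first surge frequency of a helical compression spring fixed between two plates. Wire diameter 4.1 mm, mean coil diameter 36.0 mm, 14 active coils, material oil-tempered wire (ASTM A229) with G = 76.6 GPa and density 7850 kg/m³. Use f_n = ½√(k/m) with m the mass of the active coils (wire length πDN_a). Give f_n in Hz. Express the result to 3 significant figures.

k = Gd⁴/(8D³N_a) = (76.6×10³)(4.1⁴)/(8·36.0³·14) = 4.1423 N/mm = 4142.3 N/m
Wire length L = πDN_a = π·36.0·14 = 1583.4 mm
m = ρ·(πd²/4)·L = 7850 × 13.203×10⁻⁶ m² × 1.5834 m = 0.1641 kg
f_n = ½√(k/m) = 0.5·√(4142.3/0.1641) = 0.5·√(25242) = 79.439 Hz

79.4 Hz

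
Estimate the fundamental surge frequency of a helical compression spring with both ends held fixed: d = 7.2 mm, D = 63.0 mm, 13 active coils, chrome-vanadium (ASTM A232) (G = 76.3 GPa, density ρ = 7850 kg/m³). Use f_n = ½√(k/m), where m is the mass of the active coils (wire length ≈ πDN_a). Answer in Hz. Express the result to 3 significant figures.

k = Gd⁴/(8D³N_a) = (76.3×10³)(7.2⁴)/(8·63.0³·13) = 7.885 N/mm = 7885 N/m
Wire length L = πDN_a = π·63.0·13 = 2573 mm
m = ρ·(πd²/4)·L = 7850 × 40.715×10⁻⁶ m² × 2.573 m = 0.82235 kg
f_n = ½√(k/m) = 0.5·√(7885/0.82235) = 0.5·√(9588.3) = 48.96 Hz

49.0 Hz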